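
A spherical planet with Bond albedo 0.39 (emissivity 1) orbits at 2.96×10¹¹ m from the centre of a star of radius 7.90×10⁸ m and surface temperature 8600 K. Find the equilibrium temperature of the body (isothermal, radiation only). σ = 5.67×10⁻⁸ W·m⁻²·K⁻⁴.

The star's surface emits σT_*⁴; at distance d the flux is S = σT_*⁴(R_*/d)².
S = 5.67×10⁻⁸·(8600)⁴·(7.90×10⁸/2.96×10¹¹)² = 2209 W/m².
For an isothermal sphere T⁴ = (1−a)S/(4σ) = 5.942×10⁹ K⁴.

T ≈ 278 K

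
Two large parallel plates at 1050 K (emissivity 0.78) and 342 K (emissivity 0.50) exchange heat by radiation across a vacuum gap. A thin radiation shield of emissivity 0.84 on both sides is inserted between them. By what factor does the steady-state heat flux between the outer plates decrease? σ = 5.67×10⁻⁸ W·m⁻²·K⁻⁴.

Without shield: q₀ = σΔ(T⁴)/(1/ε₁+1/ε₂−1) with denominator 2.282.
With shield the two gaps are in series; the resistances add: (1/ε₁+1/ε_s−1)+(1/ε_s+1/ε₂−1) = 1.473+2.190 = 3.663.
Heat-flux ratio q₀/q = 3.663/2.282.

factor ≈ 1.61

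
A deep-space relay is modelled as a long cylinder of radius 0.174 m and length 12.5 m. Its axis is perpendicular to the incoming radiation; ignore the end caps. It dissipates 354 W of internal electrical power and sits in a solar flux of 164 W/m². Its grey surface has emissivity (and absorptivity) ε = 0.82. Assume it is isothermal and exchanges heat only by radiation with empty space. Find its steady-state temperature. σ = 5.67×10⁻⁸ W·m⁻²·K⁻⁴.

T ≈ 196 K

At steady state, absorbed solar power + internal power = radiated power.
Absorbed: α·S·A_cross = 0.82·164·4.350 = 585.0 W (cross-section 2rL).
Total input = 585.0 + 354 = 939.0 W.
Radiated: εσ·A_surf·T⁴ with A_surf = 2πrL = 13.67 m².
T⁴ = 939.0/(0.82·5.67×10⁻⁸·13.67) = 1.478×10⁹ K⁴.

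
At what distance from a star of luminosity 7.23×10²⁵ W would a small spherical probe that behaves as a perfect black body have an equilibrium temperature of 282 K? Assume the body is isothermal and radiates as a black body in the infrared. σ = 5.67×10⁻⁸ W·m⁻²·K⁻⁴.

For an isothermal black-emitting sphere, (1−a)S·πr² = σ·4πr²·T⁴ ⇒ S = 4σT⁴/(1−a).
S = 4·5.67×10⁻⁸·(282)⁴/1.00 = 1434 W/m².
Flux falls as S = L/(4πd²), so d = √(L/(4πS)) = √(7.23×10²⁵/(4π·1434)).

d ≈ 6.33×10¹⁰ m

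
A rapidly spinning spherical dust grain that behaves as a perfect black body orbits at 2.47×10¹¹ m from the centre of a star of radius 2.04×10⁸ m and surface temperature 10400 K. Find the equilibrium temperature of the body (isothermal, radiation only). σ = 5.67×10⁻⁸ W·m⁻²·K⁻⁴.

T ≈ 211 K

The star's surface emits σT_*⁴; at distance d the flux is S = σT_*⁴(R_*/d)².
S = 5.67×10⁻⁸·(10400)⁴·(2.04×10⁸/2.47×10¹¹)² = 452.5 W/m².
For an isothermal sphere T⁴ = (1−a)S/(4σ) = 1.995×10⁹ K⁴.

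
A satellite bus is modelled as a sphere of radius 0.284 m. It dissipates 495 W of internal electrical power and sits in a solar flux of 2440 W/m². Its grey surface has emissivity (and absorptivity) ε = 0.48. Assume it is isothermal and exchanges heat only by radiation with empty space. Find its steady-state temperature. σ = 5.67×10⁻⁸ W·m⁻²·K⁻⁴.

T ≈ 412 K

At steady state, absorbed solar power + internal power = radiated power.
Absorbed: α·S·A_cross = 0.48·2440·0.2534 = 296.8 W (cross-section πr²).
Total input = 296.8 + 495 = 791.8 W.
Radiated: εσ·A_surf·T⁴ with A_surf = 4πr² = 1.014 m².
T⁴ = 791.8/(0.48·5.67×10⁻⁸·1.014) = 2.870×10¹⁰ K⁴.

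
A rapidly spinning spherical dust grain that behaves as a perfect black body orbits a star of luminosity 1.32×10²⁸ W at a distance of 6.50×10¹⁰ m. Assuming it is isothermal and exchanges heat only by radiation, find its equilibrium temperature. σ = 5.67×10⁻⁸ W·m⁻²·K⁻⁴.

T ≈ 1020 K

First find the stellar flux at distance d: S = L/(4πd²) = 1.32×10²⁸/(4π·(6.50×10¹⁰)²) = 2.486×10⁵ W/m².
For an isothermal sphere, absorbed (1−a)S·πr² = emitted σ·4πr²·T⁴, so T⁴ = (1−a)S/(4σ).
T⁴ = 1.00·2.486×10⁵/(4·5.67×10⁻⁸) = 1.096×10¹² K⁴.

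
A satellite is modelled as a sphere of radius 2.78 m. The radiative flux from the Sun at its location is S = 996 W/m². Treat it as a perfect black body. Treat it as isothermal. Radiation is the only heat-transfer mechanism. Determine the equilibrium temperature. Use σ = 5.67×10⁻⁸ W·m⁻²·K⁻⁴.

T ≈ 257 K

At equilibrium, absorbed power = emitted power.
Absorbing cross-section = πr² = 24.28 m²; emitting surface = 4πr² = 97.12 m² (ratio 4).
S·A_cross = εσ·A_surf·T⁴  ⇒  T⁴ = S/(4σ).
T⁴ = 1.00·996/(4·5.67×10⁻⁸) = 4.392×10⁹ K⁴.
T = (4.392×10⁹)^(1/4).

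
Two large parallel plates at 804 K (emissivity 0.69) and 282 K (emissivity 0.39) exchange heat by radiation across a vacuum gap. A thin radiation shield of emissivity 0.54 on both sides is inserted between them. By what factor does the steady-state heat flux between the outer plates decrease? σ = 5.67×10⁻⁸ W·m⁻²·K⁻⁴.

factor ≈ 1.90

Without shield: q₀ = σΔ(T⁴)/(1/ε₁+1/ε₂−1) with denominator 3.013.
With shield the two gaps are in series; the resistances add: (1/ε₁+1/ε_s−1)+(1/ε_s+1/ε₂−1) = 2.301+3.416 = 5.717.
Heat-flux ratio q₀/q = 5.717/3.013.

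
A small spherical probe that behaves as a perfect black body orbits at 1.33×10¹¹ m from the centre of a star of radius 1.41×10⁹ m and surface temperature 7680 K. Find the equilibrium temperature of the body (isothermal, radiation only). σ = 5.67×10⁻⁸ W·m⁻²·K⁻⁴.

The star's surface emits σT_*⁴; at distance d the flux is S = σT_*⁴(R_*/d)².
S = 5.67×10⁻⁸·(7680)⁴·(1.41×10⁹/1.33×10¹¹)² = 22170 W/m².
For an isothermal sphere T⁴ = (1−a)S/(4σ) = 9.775×10¹⁰ K⁴.

T ≈ 559 K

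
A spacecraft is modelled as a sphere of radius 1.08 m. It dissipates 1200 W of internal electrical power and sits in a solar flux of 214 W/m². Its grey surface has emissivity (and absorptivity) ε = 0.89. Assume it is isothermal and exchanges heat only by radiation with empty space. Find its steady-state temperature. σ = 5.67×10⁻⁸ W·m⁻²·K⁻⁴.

At steady state, absorbed solar power + internal power = radiated power.
Absorbed: α·S·A_cross = 0.89·214·3.664 = 697.9 W (cross-section πr²).
Total input = 697.9 + 1200 = 1898 W.
Radiated: εσ·A_surf·T⁴ with A_surf = 4πr² = 14.66 m².
T⁴ = 1898/(0.89·5.67×10⁻⁸·14.66) = 2.566×10⁹ K⁴.

T ≈ 225 K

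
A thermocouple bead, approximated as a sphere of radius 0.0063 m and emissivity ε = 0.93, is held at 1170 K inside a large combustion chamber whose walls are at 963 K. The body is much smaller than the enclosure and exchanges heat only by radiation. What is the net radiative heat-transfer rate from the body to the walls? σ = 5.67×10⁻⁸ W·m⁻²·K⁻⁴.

P_net ≈ 26.7 W

For a small grey body in a large enclosure: P_net = εσA(T_body⁴ − T_wall⁴).
A = 4πr² = 4.988×10⁻⁴ m²; T_body⁴ − T_wall⁴ = 1.874×10¹² − 8.600×10¹¹ = 1.014×10¹² K⁴.
|P_net| = 0.93·5.67×10⁻⁸·4.988×10⁻⁴·1.014×10¹².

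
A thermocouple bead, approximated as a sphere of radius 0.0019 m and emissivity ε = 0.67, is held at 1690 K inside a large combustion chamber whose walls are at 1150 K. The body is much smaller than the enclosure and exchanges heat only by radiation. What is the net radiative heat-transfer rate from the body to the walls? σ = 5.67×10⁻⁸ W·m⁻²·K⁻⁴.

P_net ≈ 11.0 W

For a small grey body in a large enclosure: P_net = εσA(T_body⁴ − T_wall⁴).
A = 4πr² = 4.536×10⁻⁵ m²; T_body⁴ − T_wall⁴ = 8.157×10¹² − 1.749×10¹² = 6.408×10¹² K⁴.
|P_net| = 0.67·5.67×10⁻⁸·4.536×10⁻⁵·6.408×10¹².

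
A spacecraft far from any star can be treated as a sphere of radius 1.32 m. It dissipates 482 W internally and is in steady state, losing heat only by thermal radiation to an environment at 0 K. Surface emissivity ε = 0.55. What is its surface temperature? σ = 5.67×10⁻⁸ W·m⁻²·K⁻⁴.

T ≈ 163 K

Steady state: internal power = radiated power, P = εσA T⁴.
Radiating area A = 4πr² = 21.90 m².
T⁴ = P/(εσA) = 482/(0.55·5.67×10⁻⁸·21.90) = 7.059×10⁸ K⁴.
T = (7.059×10⁸)^(1/4).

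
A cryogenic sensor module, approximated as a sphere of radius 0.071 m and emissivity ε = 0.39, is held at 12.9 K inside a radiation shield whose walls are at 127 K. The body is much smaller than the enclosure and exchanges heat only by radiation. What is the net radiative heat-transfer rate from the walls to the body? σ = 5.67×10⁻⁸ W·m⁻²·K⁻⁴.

For a small grey body in a large enclosure: P_net = εσA(T_body⁴ − T_wall⁴).
A = 4πr² = 0.06335 m²; T_body⁴ − T_wall⁴ = 27690 − 2.601×10⁸ = -2.601×10⁸ K⁴.
|P_net| = 0.39·5.67×10⁻⁸·0.06335·2.601×10⁸.

P_net ≈ 0.364 W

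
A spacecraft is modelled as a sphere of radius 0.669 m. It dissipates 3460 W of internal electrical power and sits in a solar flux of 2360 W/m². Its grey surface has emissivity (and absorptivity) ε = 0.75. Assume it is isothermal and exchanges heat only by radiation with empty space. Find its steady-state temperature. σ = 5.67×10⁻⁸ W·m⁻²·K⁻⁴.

At steady state, absorbed solar power + internal power = radiated power.
Absorbed: α·S·A_cross = 0.75·2360·1.406 = 2489 W (cross-section πr²).
Total input = 2489 + 3460 = 5949 W.
Radiated: εσ·A_surf·T⁴ with A_surf = 4πr² = 5.624 m².
T⁴ = 5949/(0.75·5.67×10⁻⁸·5.624) = 2.487×10¹⁰ K⁴.

T ≈ 397 K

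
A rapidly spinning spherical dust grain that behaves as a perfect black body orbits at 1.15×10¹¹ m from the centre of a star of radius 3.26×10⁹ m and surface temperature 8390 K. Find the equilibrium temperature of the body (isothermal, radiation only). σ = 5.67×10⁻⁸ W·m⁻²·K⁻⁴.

The star's surface emits σT_*⁴; at distance d the flux is S = σT_*⁴(R_*/d)².
S = 5.67×10⁻⁸·(8390)⁴·(3.26×10⁹/1.15×10¹¹)² = 2.258×10⁵ W/m².
For an isothermal sphere T⁴ = (1−a)S/(4σ) = 9.955×10¹¹ K⁴.

T ≈ 999 K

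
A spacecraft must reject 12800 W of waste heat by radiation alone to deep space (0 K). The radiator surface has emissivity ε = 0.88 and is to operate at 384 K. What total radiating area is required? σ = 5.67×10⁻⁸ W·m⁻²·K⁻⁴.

A ≈ 11.8 m²

P = εσA T⁴ ⇒ A = P/(εσT⁴).
T⁴ = 2.174×10¹⁰ K⁴.
A = 12800/(0.88 × 5.67×10⁻⁸ × 2.174×10¹⁰).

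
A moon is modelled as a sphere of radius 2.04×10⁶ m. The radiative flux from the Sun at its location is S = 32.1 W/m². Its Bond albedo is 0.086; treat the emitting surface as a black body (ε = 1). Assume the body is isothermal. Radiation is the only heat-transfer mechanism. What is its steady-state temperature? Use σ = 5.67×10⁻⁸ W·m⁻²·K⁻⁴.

T ≈ 107 K

At equilibrium, absorbed power = emitted power.
Absorbing cross-section = πr² = 1.307×10¹³ m²; emitting surface = 4πr² = 5.230×10¹³ m² (ratio 4).
(1−a)S·A_cross = εσ·A_surf·T⁴  ⇒  T⁴ = (1−a)S/(4σ).
T⁴ = 0.914·32.1/(4·5.67×10⁻⁸) = 1.294×10⁸ K⁴.
T = (1.294×10⁸)^(1/4).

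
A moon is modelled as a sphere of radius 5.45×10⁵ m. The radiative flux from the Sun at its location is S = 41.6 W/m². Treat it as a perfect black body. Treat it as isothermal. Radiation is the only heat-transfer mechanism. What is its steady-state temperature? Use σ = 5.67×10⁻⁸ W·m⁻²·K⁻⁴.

T ≈ 116 K

At equilibrium, absorbed power = emitted power.
Absorbing cross-section = πr² = 9.331×10¹¹ m²; emitting surface = 4πr² = 3.733×10¹² m² (ratio 4).
S·A_cross = εσ·A_surf·T⁴  ⇒  T⁴ = S/(4σ).
T⁴ = 1.00·41.6/(4·5.67×10⁻⁸) = 1.834×10⁸ K⁴.
T = (1.834×10⁸)^(1/4).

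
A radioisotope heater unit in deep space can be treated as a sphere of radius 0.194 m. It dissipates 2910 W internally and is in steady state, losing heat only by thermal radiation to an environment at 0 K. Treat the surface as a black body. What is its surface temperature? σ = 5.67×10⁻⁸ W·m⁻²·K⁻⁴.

Steady state: internal power = radiated power, P = εσA T⁴.
Radiating area A = 4πr² = 0.4729 m².
T⁴ = P/(εσA) = 2910/(1.0·5.67×10⁻⁸·0.4729) = 1.085×10¹¹ K⁴.
T = (1.085×10¹¹)^(1/4).

T ≈ 574 K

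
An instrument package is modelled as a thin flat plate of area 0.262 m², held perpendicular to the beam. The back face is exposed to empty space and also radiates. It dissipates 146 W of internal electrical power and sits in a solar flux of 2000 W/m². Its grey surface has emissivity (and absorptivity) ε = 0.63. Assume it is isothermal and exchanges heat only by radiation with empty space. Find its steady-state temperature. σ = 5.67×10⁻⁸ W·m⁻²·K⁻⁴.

T ≈ 399 K

At steady state, absorbed solar power + internal power = radiated power.
Absorbed: α·S·A_cross = 0.63·2000·0.2620 = 330.1 W (cross-section A).
Total input = 330.1 + 146 = 476.1 W.
Radiated: εσ·A_surf·T⁴ with A_surf = 2A = 0.5240 m².
T⁴ = 476.1/(0.63·5.67×10⁻⁸·0.5240) = 2.544×10¹⁰ K⁴.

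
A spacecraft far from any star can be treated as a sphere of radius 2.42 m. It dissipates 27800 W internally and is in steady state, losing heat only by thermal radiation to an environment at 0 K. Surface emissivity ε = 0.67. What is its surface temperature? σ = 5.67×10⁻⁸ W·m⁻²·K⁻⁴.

T ≈ 316 K

Steady state: internal power = radiated power, P = εσA T⁴.
Radiating area A = 4πr² = 73.59 m².
T⁴ = P/(εσA) = 27800/(0.67·5.67×10⁻⁸·73.59) = 9.944×10⁹ K⁴.
T = (9.944×10⁹)^(1/4).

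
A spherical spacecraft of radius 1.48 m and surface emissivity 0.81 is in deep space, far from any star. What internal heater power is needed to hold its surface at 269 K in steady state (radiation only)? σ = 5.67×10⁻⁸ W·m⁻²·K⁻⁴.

P ≈ 6620 W

P = εσ·4πr²·T⁴.
4πr² = 27.53 m²; T⁴ = 5.236×10⁹ K⁴.
P = 0.81·5.67×10⁻⁸·27.53·5.236×10⁹.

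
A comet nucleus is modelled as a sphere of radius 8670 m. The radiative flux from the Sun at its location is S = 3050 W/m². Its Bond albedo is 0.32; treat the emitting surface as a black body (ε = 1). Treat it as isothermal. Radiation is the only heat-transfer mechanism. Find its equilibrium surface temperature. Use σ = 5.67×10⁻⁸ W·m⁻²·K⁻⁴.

T ≈ 309 K

At equilibrium, absorbed power = emitted power.
Absorbing cross-section = πr² = 2.362×10⁸ m²; emitting surface = 4πr² = 9.446×10⁸ m² (ratio 4).
(1−a)S·A_cross = εσ·A_surf·T⁴  ⇒  T⁴ = (1−a)S/(4σ).
T⁴ = 0.680·3050/(4·5.67×10⁻⁸) = 9.145×10⁹ K⁴.
T = (9.145×10⁹)^(1/4).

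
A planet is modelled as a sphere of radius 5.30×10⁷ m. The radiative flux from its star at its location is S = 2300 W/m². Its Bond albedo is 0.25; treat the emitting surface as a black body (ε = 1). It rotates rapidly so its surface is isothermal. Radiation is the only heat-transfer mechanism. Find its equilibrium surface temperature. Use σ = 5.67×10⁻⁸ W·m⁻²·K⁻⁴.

At equilibrium, absorbed power = emitted power.
Absorbing cross-section = πr² = 8.825×10¹⁵ m²; emitting surface = 4πr² = 3.530×10¹⁶ m² (ratio 4).
(1−a)S·A_cross = εσ·A_surf·T⁴  ⇒  T⁴ = (1−a)S/(4σ).
T⁴ = 0.750·2300/(4·5.67×10⁻⁸) = 7.606×10⁹ K⁴.
T = (7.606×10⁹)^(1/4).

T ≈ 295 K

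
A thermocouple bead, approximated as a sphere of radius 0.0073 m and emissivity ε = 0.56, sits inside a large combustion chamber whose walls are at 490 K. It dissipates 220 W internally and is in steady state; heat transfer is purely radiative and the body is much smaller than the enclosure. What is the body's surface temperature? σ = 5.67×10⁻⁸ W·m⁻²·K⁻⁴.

For a small grey body in a large enclosure, net radiated power = εσA(T⁴ − T_w⁴).
Steady state: P = εσA(T⁴ − T_w⁴) with A = 4πr² = 6.697×10⁻⁴ m².
T⁴ = P/(εσA) + T_w⁴ = 220/(0.56·5.67×10⁻⁸·6.697×10⁻⁴) + (490)⁴
    = 1.035×10¹³ + 5.765×10¹⁰ = 1.040×10¹³ K⁴.

T ≈ 1800 K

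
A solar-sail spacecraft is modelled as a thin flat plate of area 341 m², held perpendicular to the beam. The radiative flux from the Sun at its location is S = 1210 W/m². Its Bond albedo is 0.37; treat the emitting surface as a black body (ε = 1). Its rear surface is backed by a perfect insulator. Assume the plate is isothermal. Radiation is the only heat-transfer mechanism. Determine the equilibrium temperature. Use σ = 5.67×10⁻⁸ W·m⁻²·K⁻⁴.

At equilibrium, absorbed power = emitted power.
Absorbing cross-section = A = 341.0 m²; emitting surface = A = 341.0 m² (ratio 1).
(1−a)S·A_cross = εσ·A_surf·T⁴  ⇒  T⁴ = (1−a)S/(1σ).
T⁴ = 0.630·1210/(1·5.67×10⁻⁸) = 1.344×10¹⁰ K⁴.
T = (1.344×10¹⁰)^(1/4).

T ≈ 341 K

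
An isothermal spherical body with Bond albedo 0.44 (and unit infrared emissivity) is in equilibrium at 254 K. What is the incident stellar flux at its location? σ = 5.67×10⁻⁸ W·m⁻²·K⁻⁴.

S ≈ 1690 W/m²

(1−a)S·πr² = σ·4πr²·T⁴ ⇒ S = 4σT⁴/(1−a).
S = 4·5.67×10⁻⁸·4.162×10⁹/0.560.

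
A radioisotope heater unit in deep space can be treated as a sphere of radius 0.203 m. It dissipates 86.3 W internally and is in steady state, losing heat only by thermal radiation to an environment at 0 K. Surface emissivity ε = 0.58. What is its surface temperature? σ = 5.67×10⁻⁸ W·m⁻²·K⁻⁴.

Steady state: internal power = radiated power, P = εσA T⁴.
Radiating area A = 4πr² = 0.5178 m².
T⁴ = P/(εσA) = 86.3/(0.58·5.67×10⁻⁸·0.5178) = 5.068×10⁹ K⁴.
T = (5.068×10⁹)^(1/4).

T ≈ 267 K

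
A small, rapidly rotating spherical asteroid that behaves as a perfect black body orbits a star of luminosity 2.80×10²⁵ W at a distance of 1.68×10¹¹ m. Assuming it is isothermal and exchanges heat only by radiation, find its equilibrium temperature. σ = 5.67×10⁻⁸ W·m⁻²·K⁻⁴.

T ≈ 137 K

First find the stellar flux at distance d: S = L/(4πd²) = 2.80×10²⁵/(4π·(1.68×10¹¹)²) = 78.95 W/m².
For an isothermal sphere, absorbed (1−a)S·πr² = emitted σ·4πr²·T⁴, so T⁴ = (1−a)S/(4σ).
T⁴ = 1.00·78.95/(4·5.67×10⁻⁸) = 3.481×10⁸ K⁴.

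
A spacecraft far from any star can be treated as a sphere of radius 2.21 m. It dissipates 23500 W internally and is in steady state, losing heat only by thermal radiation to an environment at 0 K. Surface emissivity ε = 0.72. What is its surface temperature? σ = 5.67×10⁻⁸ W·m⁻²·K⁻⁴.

T ≈ 311 K

Steady state: internal power = radiated power, P = εσA T⁴.
Radiating area A = 4πr² = 61.38 m².
T⁴ = P/(εσA) = 23500/(0.72·5.67×10⁻⁸·61.38) = 9.379×10⁹ K⁴.
T = (9.379×10⁹)^(1/4).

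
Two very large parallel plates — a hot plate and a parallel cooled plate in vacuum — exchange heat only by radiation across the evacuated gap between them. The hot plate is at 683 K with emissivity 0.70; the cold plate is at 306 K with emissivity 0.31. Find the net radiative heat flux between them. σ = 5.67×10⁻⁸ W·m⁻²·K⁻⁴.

For two infinite grey parallel plates, q = σ(T₁⁴ − T₂⁴)/(1/ε₁ + 1/ε₂ − 1).
T₁⁴ − T₂⁴ = 2.176×10¹¹ − 8.768×10⁹ = 2.088×10¹¹ K⁴.
1/ε₁ + 1/ε₂ − 1 = 1.429 + 3.226 − 1 = 3.654.
q = 5.67×10⁻⁸ × 2.088×10¹¹ / 3.654.

q ≈ 3240 W/m²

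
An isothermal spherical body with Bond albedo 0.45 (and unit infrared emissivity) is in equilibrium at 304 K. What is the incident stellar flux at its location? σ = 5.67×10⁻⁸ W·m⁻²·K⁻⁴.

S ≈ 3520 W/m²

(1−a)S·πr² = σ·4πr²·T⁴ ⇒ S = 4σT⁴/(1−a).
S = 4·5.67×10⁻⁸·8.541×10⁹/0.550.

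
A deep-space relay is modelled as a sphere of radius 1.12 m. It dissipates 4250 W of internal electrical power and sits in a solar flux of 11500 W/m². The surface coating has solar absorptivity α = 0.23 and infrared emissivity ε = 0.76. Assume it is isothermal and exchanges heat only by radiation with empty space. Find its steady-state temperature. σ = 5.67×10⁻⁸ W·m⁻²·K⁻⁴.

T ≈ 383 K

At steady state, absorbed solar power + internal power = radiated power.
Absorbed: α·S·A_cross = 0.23·11500·3.941 = 10420 W (cross-section πr²).
Total input = 10420 + 4250 = 14670 W.
Radiated: εσ·A_surf·T⁴ with A_surf = 4πr² = 15.76 m².
T⁴ = 14670/(0.76·5.67×10⁻⁸·15.76) = 2.160×10¹⁰ K⁴.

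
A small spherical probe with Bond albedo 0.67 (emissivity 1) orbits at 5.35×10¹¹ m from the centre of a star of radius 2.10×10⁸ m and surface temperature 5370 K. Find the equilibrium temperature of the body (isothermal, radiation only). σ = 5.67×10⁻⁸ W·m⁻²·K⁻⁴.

T ≈ 57.0 K

The star's surface emits σT_*⁴; at distance d the flux is S = σT_*⁴(R_*/d)².
S = 5.67×10⁻⁸·(5370)⁴·(2.10×10⁸/5.35×10¹¹)² = 7.265 W/m².
For an isothermal sphere T⁴ = (1−a)S/(4σ) = 1.057×10⁷ K⁴.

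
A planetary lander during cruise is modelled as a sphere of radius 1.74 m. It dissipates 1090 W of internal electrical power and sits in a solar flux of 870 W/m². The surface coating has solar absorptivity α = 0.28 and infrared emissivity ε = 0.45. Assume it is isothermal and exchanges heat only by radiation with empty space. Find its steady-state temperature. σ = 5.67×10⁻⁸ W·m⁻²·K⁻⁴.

At steady state, absorbed solar power + internal power = radiated power.
Absorbed: α·S·A_cross = 0.28·870·9.511 = 2317 W (cross-section πr²).
Total input = 2317 + 1090 = 3407 W.
Radiated: εσ·A_surf·T⁴ with A_surf = 4πr² = 38.05 m².
T⁴ = 3407/(0.45·5.67×10⁻⁸·38.05) = 3.510×10⁹ K⁴.

T ≈ 243 K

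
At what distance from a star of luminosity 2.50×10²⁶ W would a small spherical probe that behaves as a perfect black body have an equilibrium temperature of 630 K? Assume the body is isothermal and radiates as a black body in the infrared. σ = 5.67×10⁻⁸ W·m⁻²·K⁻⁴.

For an isothermal black-emitting sphere, (1−a)S·πr² = σ·4πr²·T⁴ ⇒ S = 4σT⁴/(1−a).
S = 4·5.67×10⁻⁸·(630)⁴/1.00 = 35730 W/m².
Flux falls as S = L/(4πd²), so d = √(L/(4πS)) = √(2.50×10²⁶/(4π·35730)).

d ≈ 2.36×10¹⁰ m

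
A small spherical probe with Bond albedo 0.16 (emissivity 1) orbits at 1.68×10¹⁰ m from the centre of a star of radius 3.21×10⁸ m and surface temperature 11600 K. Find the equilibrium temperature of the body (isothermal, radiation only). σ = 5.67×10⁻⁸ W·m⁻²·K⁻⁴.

T ≈ 1090 K

The star's surface emits σT_*⁴; at distance d the flux is S = σT_*⁴(R_*/d)².
S = 5.67×10⁻⁸·(11600)⁴·(3.21×10⁸/1.68×10¹⁰)² = 3.748×10⁵ W/m².
For an isothermal sphere T⁴ = (1−a)S/(4σ) = 1.388×10¹² K⁴.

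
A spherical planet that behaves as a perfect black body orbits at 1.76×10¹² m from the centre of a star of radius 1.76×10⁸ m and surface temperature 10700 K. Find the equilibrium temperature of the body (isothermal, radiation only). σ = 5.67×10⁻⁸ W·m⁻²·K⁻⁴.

T ≈ 75.7 K

The star's surface emits σT_*⁴; at distance d the flux is S = σT_*⁴(R_*/d)².
S = 5.67×10⁻⁸·(10700)⁴·(1.76×10⁸/1.76×10¹²)² = 7.432 W/m².
For an isothermal sphere T⁴ = (1−a)S/(4σ) = 3.277×10⁷ K⁴.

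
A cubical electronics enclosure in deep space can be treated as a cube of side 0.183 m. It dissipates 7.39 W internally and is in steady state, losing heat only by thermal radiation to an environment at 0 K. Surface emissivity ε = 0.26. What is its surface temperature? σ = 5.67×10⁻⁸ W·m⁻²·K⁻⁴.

T ≈ 223 K

Steady state: internal power = radiated power, P = εσA T⁴.
Radiating area A = 6L² = 0.2009 m².
T⁴ = P/(εσA) = 7.39/(0.26·5.67×10⁻⁸·0.2009) = 2.495×10⁹ K⁴.
T = (2.495×10⁹)^(1/4).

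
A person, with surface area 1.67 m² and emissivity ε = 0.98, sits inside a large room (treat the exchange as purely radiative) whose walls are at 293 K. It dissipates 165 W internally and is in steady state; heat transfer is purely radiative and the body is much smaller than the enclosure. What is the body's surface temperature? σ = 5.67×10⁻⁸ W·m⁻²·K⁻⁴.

For a small grey body in a large enclosure, net radiated power = εσA(T⁴ − T_w⁴).
Steady state: P = εσA(T⁴ − T_w⁴) with A = 1.67 m².
T⁴ = P/(εσA) + T_w⁴ = 165/(0.98·5.67×10⁻⁸·1.670) + (293)⁴
    = 1.778×10⁹ + 7.370×10⁹ = 9.148×10⁹ K⁴.

T ≈ 309 K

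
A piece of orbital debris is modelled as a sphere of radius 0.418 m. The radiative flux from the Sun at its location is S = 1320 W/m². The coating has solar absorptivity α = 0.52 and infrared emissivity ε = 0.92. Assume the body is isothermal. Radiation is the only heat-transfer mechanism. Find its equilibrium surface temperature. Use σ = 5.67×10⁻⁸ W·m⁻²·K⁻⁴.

T ≈ 239 K

At equilibrium, absorbed power = emitted power.
Absorbing cross-section = πr² = 0.5489 m²; emitting surface = 4πr² = 2.196 m² (ratio 4).
αS·A_cross = εσ·A_surf·T⁴  ⇒  T⁴ = αS/(ε·4σ).
T⁴ = 0.520·1320/(0.92·4·5.67×10⁻⁸) = 3.290×10⁹ K⁴.
T = (3.290×10⁹)^(1/4).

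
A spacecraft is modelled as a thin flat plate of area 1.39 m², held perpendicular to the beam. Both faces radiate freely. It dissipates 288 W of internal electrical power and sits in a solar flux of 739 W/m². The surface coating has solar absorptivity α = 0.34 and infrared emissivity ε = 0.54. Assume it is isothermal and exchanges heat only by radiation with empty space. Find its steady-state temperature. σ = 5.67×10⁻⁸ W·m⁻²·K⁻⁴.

At steady state, absorbed solar power + internal power = radiated power.
Absorbed: α·S·A_cross = 0.34·739·1.390 = 349.3 W (cross-section A).
Total input = 349.3 + 288 = 637.3 W.
Radiated: εσ·A_surf·T⁴ with A_surf = 2A = 2.780 m².
T⁴ = 637.3/(0.54·5.67×10⁻⁸·2.780) = 7.487×10⁹ K⁴.

T ≈ 294 K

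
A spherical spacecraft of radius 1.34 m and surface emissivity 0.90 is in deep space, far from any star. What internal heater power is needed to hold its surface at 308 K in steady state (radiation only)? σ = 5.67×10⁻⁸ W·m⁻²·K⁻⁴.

P = εσ·4πr²·T⁴.
4πr² = 22.56 m²; T⁴ = 8.999×10⁹ K⁴.
P = 0.90·5.67×10⁻⁸·22.56·8.999×10⁹.

P ≈ 10400 W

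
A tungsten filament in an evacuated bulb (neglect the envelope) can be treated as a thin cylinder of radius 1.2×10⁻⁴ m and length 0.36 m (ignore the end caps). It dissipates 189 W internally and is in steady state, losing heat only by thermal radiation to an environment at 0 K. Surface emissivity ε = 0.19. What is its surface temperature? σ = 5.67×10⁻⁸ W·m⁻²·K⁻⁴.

Steady state: internal power = radiated power, P = εσA T⁴.
Radiating area A = 2πrL = 2.714×10⁻⁴ m².
T⁴ = P/(εσA) = 189/(0.19·5.67×10⁻⁸·2.714×10⁻⁴) = 6.463×10¹³ K⁴.
T = (6.463×10¹³)^(1/4).

T ≈ 2840 K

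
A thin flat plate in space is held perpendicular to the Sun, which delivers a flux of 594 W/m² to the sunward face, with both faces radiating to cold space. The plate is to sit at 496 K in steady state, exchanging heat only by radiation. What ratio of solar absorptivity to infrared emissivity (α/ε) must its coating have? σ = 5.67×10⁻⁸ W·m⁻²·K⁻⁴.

Balance: αS·A = εσ·2A·T⁴ ⇒ α/ε = 2σT⁴/S.
α/ε = 2·5.67×10⁻⁸·(496)⁴/594 = 2·5.67×10⁻⁸·6.052×10¹⁰/594.

α/ε ≈ 11.6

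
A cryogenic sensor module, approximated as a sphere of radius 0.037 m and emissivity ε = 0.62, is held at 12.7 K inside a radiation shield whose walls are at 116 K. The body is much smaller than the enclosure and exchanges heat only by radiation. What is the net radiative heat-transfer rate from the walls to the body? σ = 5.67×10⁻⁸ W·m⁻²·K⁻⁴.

P_net ≈ 0.109 W

For a small grey body in a large enclosure: P_net = εσA(T_body⁴ − T_wall⁴).
A = 4πr² = 0.01720 m²; T_body⁴ − T_wall⁴ = 26010 − 1.811×10⁸ = -1.810×10⁸ K⁴.
|P_net| = 0.62·5.67×10⁻⁸·0.01720·1.810×10⁸.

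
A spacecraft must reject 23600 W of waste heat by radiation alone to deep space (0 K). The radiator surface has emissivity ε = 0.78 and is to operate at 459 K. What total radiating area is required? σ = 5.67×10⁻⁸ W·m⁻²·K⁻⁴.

A ≈ 12.0 m²

P = εσA T⁴ ⇒ A = P/(εσT⁴).
T⁴ = 4.439×10¹⁰ K⁴.
A = 23600/(0.78 × 5.67×10⁻⁸ × 4.439×10¹⁰).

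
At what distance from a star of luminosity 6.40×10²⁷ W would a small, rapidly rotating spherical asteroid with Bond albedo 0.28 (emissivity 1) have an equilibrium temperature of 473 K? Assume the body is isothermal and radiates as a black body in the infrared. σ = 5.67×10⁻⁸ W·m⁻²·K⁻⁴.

For an isothermal black-emitting sphere, (1−a)S·πr² = σ·4πr²·T⁴ ⇒ S = 4σT⁴/(1−a).
S = 4·5.67×10⁻⁸·(473)⁴/0.720 = 15770 W/m².
Flux falls as S = L/(4πd²), so d = √(L/(4πS)) = √(6.40×10²⁷/(4π·15770)).

d ≈ 1.80×10¹¹ m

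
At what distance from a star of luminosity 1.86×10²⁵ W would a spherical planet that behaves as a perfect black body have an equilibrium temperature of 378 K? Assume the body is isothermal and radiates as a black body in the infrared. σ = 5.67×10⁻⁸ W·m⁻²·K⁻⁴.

For an isothermal black-emitting sphere, (1−a)S·πr² = σ·4πr²·T⁴ ⇒ S = 4σT⁴/(1−a).
S = 4·5.67×10⁻⁸·(378)⁴/1.00 = 4630 W/m².
Flux falls as S = L/(4πd²), so d = √(L/(4πS)) = √(1.86×10²⁵/(4π·4630)).

d ≈ 1.79×10¹⁰ m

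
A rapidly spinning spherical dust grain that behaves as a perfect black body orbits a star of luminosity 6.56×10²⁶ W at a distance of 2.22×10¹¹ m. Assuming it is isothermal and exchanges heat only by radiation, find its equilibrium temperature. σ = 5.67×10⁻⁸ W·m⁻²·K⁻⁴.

First find the stellar flux at distance d: S = L/(4πd²) = 6.56×10²⁶/(4π·(2.22×10¹¹)²) = 1059 W/m².
For an isothermal sphere, absorbed (1−a)S·πr² = emitted σ·4πr²·T⁴, so T⁴ = (1−a)S/(4σ).
T⁴ = 1.00·1059/(4·5.67×10⁻⁸) = 4.670×10⁹ K⁴.

T ≈ 261 K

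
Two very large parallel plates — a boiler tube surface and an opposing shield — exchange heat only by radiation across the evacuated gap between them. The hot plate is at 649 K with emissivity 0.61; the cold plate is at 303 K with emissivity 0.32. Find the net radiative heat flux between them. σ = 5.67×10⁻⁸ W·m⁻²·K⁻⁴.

q ≈ 2550 W/m²

For two infinite grey parallel plates, q = σ(T₁⁴ − T₂⁴)/(1/ε₁ + 1/ε₂ − 1).
T₁⁴ − T₂⁴ = 1.774×10¹¹ − 8.429×10⁹ = 1.690×10¹¹ K⁴.
1/ε₁ + 1/ε₂ − 1 = 1.639 + 3.125 − 1 = 3.764.
q = 5.67×10⁻⁸ × 1.690×10¹¹ / 3.764.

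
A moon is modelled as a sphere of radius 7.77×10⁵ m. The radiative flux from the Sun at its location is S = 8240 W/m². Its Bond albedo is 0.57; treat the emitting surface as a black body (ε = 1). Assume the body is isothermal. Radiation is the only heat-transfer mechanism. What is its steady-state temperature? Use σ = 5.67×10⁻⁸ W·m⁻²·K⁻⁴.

At equilibrium, absorbed power = emitted power.
Absorbing cross-section = πr² = 1.897×10¹² m²; emitting surface = 4πr² = 7.587×10¹² m² (ratio 4).
(1−a)S·A_cross = εσ·A_surf·T⁴  ⇒  T⁴ = (1−a)S/(4σ).
T⁴ = 0.430·8240/(4·5.67×10⁻⁸) = 1.562×10¹⁰ K⁴.
T = (1.562×10¹⁰)^(1/4).

T ≈ 354 K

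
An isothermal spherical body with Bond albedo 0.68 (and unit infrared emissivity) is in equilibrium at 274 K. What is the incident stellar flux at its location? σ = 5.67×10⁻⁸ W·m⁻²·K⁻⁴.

S ≈ 3990 W/m²

(1−a)S·πr² = σ·4πr²·T⁴ ⇒ S = 4σT⁴/(1−a).
S = 4·5.67×10⁻⁸·5.636×10⁹/0.320.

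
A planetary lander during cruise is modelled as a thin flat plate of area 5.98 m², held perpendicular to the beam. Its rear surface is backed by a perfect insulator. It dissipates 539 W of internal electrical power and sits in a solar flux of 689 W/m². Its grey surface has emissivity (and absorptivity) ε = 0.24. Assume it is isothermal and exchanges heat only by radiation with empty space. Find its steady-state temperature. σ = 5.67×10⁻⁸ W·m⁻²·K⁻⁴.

At steady state, absorbed solar power + internal power = radiated power.
Absorbed: α·S·A_cross = 0.24·689·5.980 = 988.9 W (cross-section A).
Total input = 988.9 + 539 = 1528 W.
Radiated: εσ·A_surf·T⁴ with A_surf = A = 5.980 m².
T⁴ = 1528/(0.24·5.67×10⁻⁸·5.980) = 1.878×10¹⁰ K⁴.

T ≈ 370 K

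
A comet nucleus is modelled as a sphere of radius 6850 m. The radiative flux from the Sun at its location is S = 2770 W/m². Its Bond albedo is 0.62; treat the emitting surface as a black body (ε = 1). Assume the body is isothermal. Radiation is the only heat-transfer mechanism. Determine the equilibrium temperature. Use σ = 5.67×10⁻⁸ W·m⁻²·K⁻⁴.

At equilibrium, absorbed power = emitted power.
Absorbing cross-section = πr² = 1.474×10⁸ m²; emitting surface = 4πr² = 5.896×10⁸ m² (ratio 4).
(1−a)S·A_cross = εσ·A_surf·T⁴  ⇒  T⁴ = (1−a)S/(4σ).
T⁴ = 0.380·2770/(4·5.67×10⁻⁸) = 4.641×10⁹ K⁴.
T = (4.641×10⁹)^(1/4).

T ≈ 261 K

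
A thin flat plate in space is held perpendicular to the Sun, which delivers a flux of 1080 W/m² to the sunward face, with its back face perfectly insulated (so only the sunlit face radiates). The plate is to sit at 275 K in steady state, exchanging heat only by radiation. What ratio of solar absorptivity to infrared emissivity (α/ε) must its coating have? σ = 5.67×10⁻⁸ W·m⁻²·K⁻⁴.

α/ε ≈ 0.300

Balance: αS·A = εσ·1A·T⁴ ⇒ α/ε = σT⁴/S.
α/ε = 5.67×10⁻⁸·(275)⁴/1080 = 5.67×10⁻⁸·5.719×10⁹/1080.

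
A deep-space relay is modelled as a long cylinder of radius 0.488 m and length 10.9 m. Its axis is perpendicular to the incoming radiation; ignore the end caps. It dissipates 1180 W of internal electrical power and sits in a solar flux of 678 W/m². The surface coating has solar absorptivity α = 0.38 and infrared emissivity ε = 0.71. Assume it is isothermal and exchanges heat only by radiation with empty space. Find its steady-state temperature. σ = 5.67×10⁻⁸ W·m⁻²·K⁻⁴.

T ≈ 232 K

At steady state, absorbed solar power + internal power = radiated power.
Absorbed: α·S·A_cross = 0.38·678·10.64 = 2741 W (cross-section 2rL).
Total input = 2741 + 1180 = 3921 W.
Radiated: εσ·A_surf·T⁴ with A_surf = 2πrL = 33.42 m².
T⁴ = 3921/(0.71·5.67×10⁻⁸·33.42) = 2.914×10⁹ K⁴.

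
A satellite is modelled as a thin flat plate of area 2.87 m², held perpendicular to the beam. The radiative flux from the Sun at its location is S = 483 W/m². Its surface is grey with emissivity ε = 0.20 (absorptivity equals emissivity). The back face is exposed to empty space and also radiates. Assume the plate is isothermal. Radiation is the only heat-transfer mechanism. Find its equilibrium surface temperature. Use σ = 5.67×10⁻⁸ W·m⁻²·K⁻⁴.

At equilibrium, absorbed power = emitted power.
Absorbing cross-section = A = 2.870 m²; emitting surface = 2A = 5.740 m² (ratio 2).
εS·A_cross = εσ·A_surf·T⁴  ⇒  T⁴ = S/(2σ)   (ε cancels).
T⁴ = 483/(2·5.67×10⁻⁸) = 4.259×10⁹ K⁴.
T = (4.259×10⁹)^(1/4).

T ≈ 255 K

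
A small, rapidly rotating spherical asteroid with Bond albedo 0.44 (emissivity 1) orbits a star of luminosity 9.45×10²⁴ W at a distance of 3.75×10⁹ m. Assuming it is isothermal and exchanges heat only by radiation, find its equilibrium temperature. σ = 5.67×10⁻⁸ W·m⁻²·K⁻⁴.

First find the stellar flux at distance d: S = L/(4πd²) = 9.45×10²⁴/(4π·(3.75×10⁹)²) = 53480 W/m².
For an isothermal sphere, absorbed (1−a)S·πr² = emitted σ·4πr²·T⁴, so T⁴ = (1−a)S/(4σ).
T⁴ = 0.560·53480/(4·5.67×10⁻⁸) = 1.320×10¹¹ K⁴.

T ≈ 603 K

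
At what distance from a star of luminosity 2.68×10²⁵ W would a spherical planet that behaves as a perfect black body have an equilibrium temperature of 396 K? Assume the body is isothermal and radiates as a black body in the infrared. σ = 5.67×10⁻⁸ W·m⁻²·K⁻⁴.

d ≈ 1.96×10¹⁰ m

For an isothermal black-emitting sphere, (1−a)S·πr² = σ·4πr²·T⁴ ⇒ S = 4σT⁴/(1−a).
S = 4·5.67×10⁻⁸·(396)⁴/1.00 = 5577 W/m².
Flux falls as S = L/(4πd²), so d = √(L/(4πS)) = √(2.68×10²⁵/(4π·5577)).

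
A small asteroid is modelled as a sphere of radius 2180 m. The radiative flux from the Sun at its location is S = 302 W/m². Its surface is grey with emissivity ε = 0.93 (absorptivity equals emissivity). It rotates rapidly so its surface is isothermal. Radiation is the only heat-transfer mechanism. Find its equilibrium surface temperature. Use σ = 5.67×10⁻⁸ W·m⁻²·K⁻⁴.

T ≈ 191 K

At equilibrium, absorbed power = emitted power.
Absorbing cross-section = πr² = 1.493×10⁷ m²; emitting surface = 4πr² = 5.972×10⁷ m² (ratio 4).
εS·A_cross = εσ·A_surf·T⁴  ⇒  T⁴ = S/(4σ)   (ε cancels).
T⁴ = 302/(4·5.67×10⁻⁸) = 1.332×10⁹ K⁴.
T = (1.332×10⁹)^(1/4).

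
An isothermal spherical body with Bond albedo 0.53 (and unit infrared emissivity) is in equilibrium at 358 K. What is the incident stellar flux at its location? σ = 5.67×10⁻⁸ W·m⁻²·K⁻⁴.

(1−a)S·πr² = σ·4πr²·T⁴ ⇒ S = 4σT⁴/(1−a).
S = 4·5.67×10⁻⁸·1.643×10¹⁰/0.470.

S ≈ 7930 W/m²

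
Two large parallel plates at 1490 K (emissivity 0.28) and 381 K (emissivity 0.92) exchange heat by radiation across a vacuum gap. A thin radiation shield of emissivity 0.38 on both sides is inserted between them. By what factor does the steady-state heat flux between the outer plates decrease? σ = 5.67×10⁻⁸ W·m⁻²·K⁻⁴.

factor ≈ 2.17

Without shield: q₀ = σΔ(T⁴)/(1/ε₁+1/ε₂−1) with denominator 3.658.
With shield the two gaps are in series; the resistances add: (1/ε₁+1/ε_s−1)+(1/ε_s+1/ε₂−1) = 5.203+2.719 = 7.922.
Heat-flux ratio q₀/q = 7.922/3.658.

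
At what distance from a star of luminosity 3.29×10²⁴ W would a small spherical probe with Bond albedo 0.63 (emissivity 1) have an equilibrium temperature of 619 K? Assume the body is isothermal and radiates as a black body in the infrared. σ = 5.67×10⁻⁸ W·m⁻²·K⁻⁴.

d ≈ 1.71×10⁹ m

For an isothermal black-emitting sphere, (1−a)S·πr² = σ·4πr²·T⁴ ⇒ S = 4σT⁴/(1−a).
S = 4·5.67×10⁻⁸·(619)⁴/0.370 = 89990 W/m².
Flux falls as S = L/(4πd²), so d = √(L/(4πS)) = √(3.29×10²⁴/(4π·89990)).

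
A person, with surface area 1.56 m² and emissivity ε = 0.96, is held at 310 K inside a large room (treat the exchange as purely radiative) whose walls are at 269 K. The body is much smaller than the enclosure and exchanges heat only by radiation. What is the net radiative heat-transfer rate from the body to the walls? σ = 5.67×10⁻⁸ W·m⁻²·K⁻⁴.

P_net ≈ 340 W

For a small grey body in a large enclosure: P_net = εσA(T_body⁴ − T_wall⁴).
A = 1.56 m²; T_body⁴ − T_wall⁴ = 9.235×10⁹ − 5.236×10⁹ = 3.999×10⁹ K⁴.
|P_net| = 0.96·5.67×10⁻⁸·1.560·3.999×10⁹.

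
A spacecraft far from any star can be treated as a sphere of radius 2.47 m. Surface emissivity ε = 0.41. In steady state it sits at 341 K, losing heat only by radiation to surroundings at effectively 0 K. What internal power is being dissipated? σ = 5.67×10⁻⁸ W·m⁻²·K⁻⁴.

Steady state: P = εσA T⁴.
A = 4πr² = 76.67 m²; T⁴ = (341)⁴ = 1.352×10¹⁰ K⁴.
P = 0.41 × 5.67×10⁻⁸ × 76.67 × 1.352×10¹⁰.

P ≈ 24100 W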